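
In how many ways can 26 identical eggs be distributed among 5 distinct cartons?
C(26+5-1, 5-1) = C(30, 4) = 27405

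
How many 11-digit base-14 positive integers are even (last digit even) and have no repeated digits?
Last∈{0,2,4,6,8,10,12}. Last=0: 1037836800. Last nonzero: 6×12×P(12,9) = 5748019200. Total = 6785856000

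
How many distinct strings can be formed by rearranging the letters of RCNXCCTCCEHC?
12! / (1! × 1! × 1! × 1! × 6! × 1! × 1!) = 665280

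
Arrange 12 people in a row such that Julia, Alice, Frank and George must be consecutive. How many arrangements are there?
Treat the 4 as one block: (12-4+1)! × 4! = 362880 × 24 = 8709120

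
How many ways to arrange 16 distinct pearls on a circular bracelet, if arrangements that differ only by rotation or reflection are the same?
(16-1)!/2 = 1307674368000/2 = 653837184000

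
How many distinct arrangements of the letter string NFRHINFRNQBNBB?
14! / (3! × 1! × 1! × 2! × 1! × 2! × 4!) = 151351200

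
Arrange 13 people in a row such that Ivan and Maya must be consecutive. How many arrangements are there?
Treat the 2 as one block: (13-2+1)! × 2! = 479001600 × 2 = 958003200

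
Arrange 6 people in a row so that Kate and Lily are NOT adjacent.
Total - adjacent = 6! - (6-1)!×2 = 720 - 240 = 480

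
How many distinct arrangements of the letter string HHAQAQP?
7! / (1! × 2! × 2! × 2!) = 630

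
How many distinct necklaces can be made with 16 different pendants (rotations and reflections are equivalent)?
(16-1)!/2 = 1307674368000/2 = 653837184000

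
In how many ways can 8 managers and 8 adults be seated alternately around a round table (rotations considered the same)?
Fix one of the managers: (8-1)! ways for the remaining managers, × 8! ways for the adults = 5040 × 40320 = 203212800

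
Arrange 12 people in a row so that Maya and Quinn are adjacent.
Treat as block: (12-1)! × 2! = 39916800 × 2 = 79833600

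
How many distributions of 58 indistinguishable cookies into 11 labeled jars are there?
C(58+11-1, 11-1) = C(68, 10) = 290752384208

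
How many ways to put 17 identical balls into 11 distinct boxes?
C(17+11-1, 11-1) = C(27, 10) = 8436285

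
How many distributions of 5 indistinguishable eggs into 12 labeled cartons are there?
C(5+12-1, 12-1) = C(16, 11) = 4368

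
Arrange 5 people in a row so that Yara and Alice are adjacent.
Treat as block: (5-1)! × 2! = 24 × 2 = 48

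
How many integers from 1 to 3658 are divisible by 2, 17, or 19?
⌊3658/2⌋+⌊3658/17⌋+⌊3658/19⌋ - ⌊3658/34⌋-⌊3658/38⌋-⌊3658/323⌋ + ⌊3658/646⌋ = 1829+215+192 - 107-96-11 + 5 = 2027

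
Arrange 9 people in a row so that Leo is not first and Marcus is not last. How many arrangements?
By inclusion-exclusion: 9! - 2×(9-1)! + (9-2)! = 362880 - 80640 + 5040 = 287280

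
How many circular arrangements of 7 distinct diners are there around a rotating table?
Circular: fix one position, arrange the rest. (7-1)! = 720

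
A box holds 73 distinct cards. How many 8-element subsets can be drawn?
C(73,8) = 73!/(8!×65!) = 13442126049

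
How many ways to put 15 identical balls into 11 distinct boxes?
C(15+11-1, 11-1) = C(25, 10) = 3268760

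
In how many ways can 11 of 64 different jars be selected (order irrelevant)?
C(64,11) = 64!/(11!×53!) = 743595781824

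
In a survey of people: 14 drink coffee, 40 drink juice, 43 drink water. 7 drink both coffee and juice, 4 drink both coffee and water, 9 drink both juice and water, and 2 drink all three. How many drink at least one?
|A∪B∪C| = 14+40+43-7-4-9+2 = 79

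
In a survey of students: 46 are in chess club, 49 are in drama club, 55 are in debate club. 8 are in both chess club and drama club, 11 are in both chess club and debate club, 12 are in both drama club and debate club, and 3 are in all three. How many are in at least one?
|A∪B∪C| = 46+49+55-8-11-12+3 = 122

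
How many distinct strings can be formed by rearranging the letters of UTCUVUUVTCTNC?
13! / (1! × 3! × 4! × 2! × 3!) = 3603600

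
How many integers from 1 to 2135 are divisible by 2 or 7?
⌊2135/2⌋ + ⌊2135/7⌋ - ⌊2135/14⌋ = 1067 + 305 - 152 = 1220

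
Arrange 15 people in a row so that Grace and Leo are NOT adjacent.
Total - adjacent = 15! - (15-1)!×2 = 1307674368000 - 174356582400 = 1133317785600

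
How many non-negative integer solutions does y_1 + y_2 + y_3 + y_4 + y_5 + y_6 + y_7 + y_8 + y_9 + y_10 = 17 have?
C(17+10-1, 10-1) = C(26, 9) = 3124550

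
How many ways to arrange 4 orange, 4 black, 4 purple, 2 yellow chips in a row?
14! / (4! × 4! × 4! × 2!) = 3153150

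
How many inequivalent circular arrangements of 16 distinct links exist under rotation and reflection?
(16-1)!/2 = 1307674368000/2 = 653837184000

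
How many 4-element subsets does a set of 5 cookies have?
C(5,4) = 5!/(4!×1!) = 5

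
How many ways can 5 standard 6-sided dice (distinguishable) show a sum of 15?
Coefficient of x^15 in (x + x² + ... + x^6)^5. By inclusion-exclusion on dice exceeding 6: Σ_j (-1)^j C(5,j)·C(15-1-6j, 4) = C(5,0)·C(14,4) - C(5,1)·C(8,4) = 1·1001 - 5·70 = 651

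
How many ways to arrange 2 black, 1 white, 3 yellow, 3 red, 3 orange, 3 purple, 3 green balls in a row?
18! / (2! × 1! × 3! × 3! × 3! × 3! × 3!) = 411675264000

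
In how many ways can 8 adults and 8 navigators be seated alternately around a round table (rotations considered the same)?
Fix one of the adults: (8-1)! ways for the remaining adults, × 8! ways for the navigators = 5040 × 40320 = 203212800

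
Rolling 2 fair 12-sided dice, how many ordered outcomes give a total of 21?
Coefficient of x^21 in (x + x² + ... + x^12)^2. By inclusion-exclusion on dice exceeding 12: Σ_j (-1)^j C(2,j)·C(21-1-12j, 1) = C(2,0)·C(20,1) - C(2,1)·C(8,1) = 1·20 - 2·8 = 4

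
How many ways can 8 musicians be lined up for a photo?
8! = 40320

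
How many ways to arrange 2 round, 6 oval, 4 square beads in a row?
12! / (2! × 6! × 4!) = 13860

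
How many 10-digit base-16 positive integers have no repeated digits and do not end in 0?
Last digit: 15 nonzero choices. First digit: 14 (nonzero, ≠last). Middle 8: P(14,8) = 121080960. Total = 25427001600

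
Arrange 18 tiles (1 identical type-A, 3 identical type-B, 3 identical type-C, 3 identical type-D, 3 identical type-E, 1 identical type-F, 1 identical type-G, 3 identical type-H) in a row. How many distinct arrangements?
18! / (1! × 3! × 3! × 3! × 3! × 1! × 1! × 3!) = 823350528000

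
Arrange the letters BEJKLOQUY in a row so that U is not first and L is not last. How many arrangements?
By inclusion-exclusion: 9! - 2×(9-1)! + (9-2)! = 362880 - 80640 + 5040 = 287280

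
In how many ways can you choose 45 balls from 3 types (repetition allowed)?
C(45+3-1, 3-1) = C(47, 2) = 1081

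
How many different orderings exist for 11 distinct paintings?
11! = 39916800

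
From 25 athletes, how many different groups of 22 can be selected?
C(25,22) = 25!/(22!×3!) = 2300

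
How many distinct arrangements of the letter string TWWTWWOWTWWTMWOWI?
17! / (9! × 1! × 4! × 2! × 1!) = 20420400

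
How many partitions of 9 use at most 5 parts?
By conjugation, equals partitions of 9 into parts ≤ 5. Let r_j(i) = number of partitions of i into parts ≤ j, for i = 0..9. r_1(i) = 1 for all i; r_j(i) = r_{j-1}(i) + r_j(i-j). Rows j = 2..5: ≤2: 1 1 2 2 3 3 4 4 5 5; ≤3: 1 1 2 3 4 5 7 8 10 12; ≤4: 1 1 2 3 5 6 9 11 15 18; ≤5: 1 1 2 3 5 7 10 13 18 23. r_5(9) = 23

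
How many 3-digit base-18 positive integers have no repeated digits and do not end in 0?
Last digit: 17 nonzero choices. First digit: 16 (nonzero, ≠last). Middle 1: P(16,1) = 16. Total = 4352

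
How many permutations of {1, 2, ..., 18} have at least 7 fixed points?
Exactly j fixed points: C(18,j)·!(18-j); sum over j ≥ 7 (derangement numbers via !m = (m-1)·(!(m-1) + !(m-2)): !0..!11 = 1, 0, 1, 2, 9, 44, 265, 1854, 14833, 133496, 1334961, 14684570). Σ_{j=7}^{18} C(18,j)·!(18-j) = C(18,7)·!11 + C(18,8)·!10 + C(18,9)·!9 + C(18,10)·!8 + C(18,11)·!7 + C(18,12)·!6 + C(18,13)·!5 + C(18,14)·!4 + C(18,15)·!3 + C(18,16)·!2 + C(18,17)·!1 + C(18,18)·!0 = 31824·14684570 + 43758·1334961 + 48620·133496 + 43758·14833 + 31824·1854 + 18564·265 + 8568·44 + 3060·9 + 816·2 + 153·1 + 18·0 + 1·1 = 532940944526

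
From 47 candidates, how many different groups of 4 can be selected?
C(47,4) = 47!/(4!×43!) = 178365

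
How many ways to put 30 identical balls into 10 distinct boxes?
C(30+10-1, 10-1) = C(39, 9) = 211915132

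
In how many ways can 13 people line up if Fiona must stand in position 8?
Fix one position: (13-1)! = 479001600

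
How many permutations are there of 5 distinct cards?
5! = 120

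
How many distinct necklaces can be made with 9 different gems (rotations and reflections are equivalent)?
(9-1)!/2 = 40320/2 = 20160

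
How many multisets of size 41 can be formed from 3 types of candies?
C(41+3-1, 3-1) = C(43, 2) = 903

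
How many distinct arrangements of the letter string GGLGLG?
6! / (4! × 2!) = 15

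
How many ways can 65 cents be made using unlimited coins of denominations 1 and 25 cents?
Coefficient of x^65 in 1/(1-x^1) · 1/(1-x^25). Use j coins of 25 for j = 0..⌊65/25⌋ = 2, the rest in 1s: 2 + 1 = 3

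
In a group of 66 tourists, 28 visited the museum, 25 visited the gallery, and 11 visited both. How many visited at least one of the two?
|A∪B| = |A| + |B| - |A∩B| = 28 + 25 - 11 = 42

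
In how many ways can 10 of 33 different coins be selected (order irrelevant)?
C(33,10) = 33!/(10!×23!) = 92561040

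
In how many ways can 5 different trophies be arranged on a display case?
5! = 120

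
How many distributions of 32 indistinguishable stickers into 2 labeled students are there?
C(32+2-1, 2-1) = C(33, 1) = 33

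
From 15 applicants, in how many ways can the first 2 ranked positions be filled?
P(15,2) = 15!/(15-2)! = 210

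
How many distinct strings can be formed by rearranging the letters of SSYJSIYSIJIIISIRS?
17! / (2! × 1! × 2! × 6! × 6!) = 171531360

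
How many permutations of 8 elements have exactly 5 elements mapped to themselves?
Choose the 5 fixed points C(8,5) = 56, derange the rest: !3 = Σ_{j=0}^{3} (-1)^j·3!/j! = 6 - 6 + 3 - 1 = 2. Product = 56 × 2 = 112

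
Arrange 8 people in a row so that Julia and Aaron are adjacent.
Treat as block: (8-1)! × 2! = 5040 × 2 = 10080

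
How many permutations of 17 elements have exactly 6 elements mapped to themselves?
Choose the 6 fixed points C(17,6) = 12376, derange the rest: !11 = Σ_{j=0}^{11} (-1)^j·11!/j! = 39916800 - 39916800 + 19958400 - 6652800 + 1663200 - 332640 + 55440 - 7920 + 990 - 110 + 11 - 1 = 14684570. Product = 12376 × 14684570 = 181736238320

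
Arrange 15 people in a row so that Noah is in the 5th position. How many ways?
Fix one position: (15-1)! = 87178291200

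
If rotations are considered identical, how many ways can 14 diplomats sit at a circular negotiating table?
Circular: fix one position, arrange the rest. (14-1)! = 6227020800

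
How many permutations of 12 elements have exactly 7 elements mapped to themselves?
Choose the 7 fixed points C(12,7) = 792, derange the rest: !5 = Σ_{j=0}^{5} (-1)^j·5!/j! = 120 - 120 + 60 - 20 + 5 - 1 = 44. Product = 792 × 44 = 34848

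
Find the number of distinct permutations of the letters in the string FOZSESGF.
8! / (1! × 2! × 2! × 1! × 1! × 1!) = 10080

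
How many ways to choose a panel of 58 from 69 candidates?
C(69,58) = 69!/(58!×11!) = 1823810410032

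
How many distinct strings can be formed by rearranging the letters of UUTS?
4! / (1! × 1! × 2!) = 12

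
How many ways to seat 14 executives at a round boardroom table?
Circular: fix one position, arrange the rest. (14-1)! = 6227020800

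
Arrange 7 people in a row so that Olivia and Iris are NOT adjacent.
Total - adjacent = 7! - (7-1)!×2 = 5040 - 1440 = 3600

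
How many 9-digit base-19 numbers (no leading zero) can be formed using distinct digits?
First digit: 18 choices (nonzero). Then descending: 18 × 18 × 17 × 16 × 15 × 14 × 13 × 12 × 11 = 31757806080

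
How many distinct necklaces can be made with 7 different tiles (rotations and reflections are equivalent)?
(7-1)!/2 = 720/2 = 360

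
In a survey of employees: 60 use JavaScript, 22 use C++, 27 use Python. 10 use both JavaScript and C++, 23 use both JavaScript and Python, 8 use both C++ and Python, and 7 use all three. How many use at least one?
|A∪B∪C| = 60+22+27-10-23-8+7 = 75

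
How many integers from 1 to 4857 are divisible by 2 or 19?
⌊4857/2⌋ + ⌊4857/19⌋ - ⌊4857/38⌋ = 2428 + 255 - 127 = 2556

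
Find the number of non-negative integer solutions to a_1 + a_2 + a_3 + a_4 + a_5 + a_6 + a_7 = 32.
C(32+7-1, 7-1) = C(38, 6) = 2760681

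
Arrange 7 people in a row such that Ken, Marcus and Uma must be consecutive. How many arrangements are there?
Treat the 3 as one block: (7-3+1)! × 3! = 120 × 6 = 720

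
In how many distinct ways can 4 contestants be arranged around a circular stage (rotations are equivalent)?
Circular: fix one position, arrange the rest. (4-1)! = 6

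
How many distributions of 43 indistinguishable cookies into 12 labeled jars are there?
C(43+12-1, 12-1) = C(54, 11) = 95722852680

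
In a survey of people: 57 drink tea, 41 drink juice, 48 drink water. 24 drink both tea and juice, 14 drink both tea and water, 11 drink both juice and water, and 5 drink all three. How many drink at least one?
|A∪B∪C| = 57+41+48-24-14-11+5 = 102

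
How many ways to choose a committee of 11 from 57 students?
C(57,11) = 57!/(11!×46!) = 184509266760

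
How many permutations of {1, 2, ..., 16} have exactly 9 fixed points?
Choose the 9 fixed points C(16,9) = 11440, derange the rest: !7 = Σ_{j=0}^{7} (-1)^j·7!/j! = 5040 - 5040 + 2520 - 840 + 210 - 42 + 7 - 1 = 1854. Product = 11440 × 1854 = 21209760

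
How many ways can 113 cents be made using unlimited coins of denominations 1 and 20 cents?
Coefficient of x^113 in 1/(1-x^1) · 1/(1-x^20). Use j coins of 20 for j = 0..⌊113/20⌋ = 5, the rest in 1s: 5 + 1 = 6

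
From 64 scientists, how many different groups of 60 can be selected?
C(64,60) = 64!/(60!×4!) = 635376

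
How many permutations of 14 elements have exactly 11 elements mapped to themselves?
Choose the 11 fixed points C(14,11) = 364, derange the rest: !3 = Σ_{j=0}^{3} (-1)^j·3!/j! = 6 - 6 + 3 - 1 = 2. Product = 364 × 2 = 728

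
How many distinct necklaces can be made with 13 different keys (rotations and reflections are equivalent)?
(13-1)!/2 = 479001600/2 = 239500800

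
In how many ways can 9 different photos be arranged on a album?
9! = 362880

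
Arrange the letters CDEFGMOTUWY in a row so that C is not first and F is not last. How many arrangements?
By inclusion-exclusion: 11! - 2×(11-1)! + (11-2)! = 39916800 - 7257600 + 362880 = 33022080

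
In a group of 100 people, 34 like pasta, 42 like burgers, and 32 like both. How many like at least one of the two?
|A∪B| = |A| + |B| - |A∩B| = 34 + 42 - 32 = 44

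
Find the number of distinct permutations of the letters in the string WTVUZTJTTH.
10! / (1! × 1! × 4! × 1! × 1! × 1! × 1!) = 151200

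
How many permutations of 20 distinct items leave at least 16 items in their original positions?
Exactly j fixed points: C(20,j)·!(20-j); sum over j ≥ 16 (derangement numbers via !m = (m-1)·(!(m-1) + !(m-2)): !0..!4 = 1, 0, 1, 2, 9). Σ_{j=16}^{20} C(20,j)·!(20-j) = C(20,16)·!4 + C(20,17)·!3 + C(20,18)·!2 + C(20,19)·!1 + C(20,20)·!0 = 4845·9 + 1140·2 + 190·1 + 20·0 + 1·1 = 46076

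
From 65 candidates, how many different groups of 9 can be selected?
C(65,9) = 65!/(9!×56!) = 31966749880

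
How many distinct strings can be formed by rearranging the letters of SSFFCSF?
7! / (1! × 3! × 3!) = 140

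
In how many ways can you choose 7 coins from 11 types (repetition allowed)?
C(7+11-1, 11-1) = C(17, 10) = 19448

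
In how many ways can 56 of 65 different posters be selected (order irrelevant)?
C(65,56) = 65!/(56!×9!) = 31966749880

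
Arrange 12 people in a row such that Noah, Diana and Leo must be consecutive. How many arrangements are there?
Treat the 3 as one block: (12-3+1)! × 3! = 3628800 × 6 = 21772800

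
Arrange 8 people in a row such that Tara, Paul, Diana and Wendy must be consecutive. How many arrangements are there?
Treat the 4 as one block: (8-4+1)! × 4! = 120 × 24 = 2880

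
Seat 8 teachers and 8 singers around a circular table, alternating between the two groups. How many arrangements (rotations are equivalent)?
Fix one of the teachers: (8-1)! ways for the remaining teachers, × 8! ways for the singers = 5040 × 40320 = 203212800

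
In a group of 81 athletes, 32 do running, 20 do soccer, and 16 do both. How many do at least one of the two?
|A∪B| = |A| + |B| - |A∩B| = 32 + 20 - 16 = 36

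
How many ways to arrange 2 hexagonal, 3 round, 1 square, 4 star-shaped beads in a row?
10! / (2! × 3! × 1! × 4!) = 12600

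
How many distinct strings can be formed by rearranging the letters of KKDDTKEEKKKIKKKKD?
17! / (2! × 3! × 10! × 1! × 1!) = 8168160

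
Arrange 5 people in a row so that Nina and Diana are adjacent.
Treat as block: (5-1)! × 2! = 24 × 2 = 48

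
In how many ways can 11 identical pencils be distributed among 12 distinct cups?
C(11+12-1, 12-1) = C(22, 11) = 705432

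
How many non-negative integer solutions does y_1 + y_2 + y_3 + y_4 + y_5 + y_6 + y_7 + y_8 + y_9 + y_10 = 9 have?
C(9+10-1, 10-1) = C(18, 9) = 48620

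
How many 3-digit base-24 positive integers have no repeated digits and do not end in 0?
Last digit: 23 nonzero choices. First digit: 22 (nonzero, ≠last). Middle 1: P(22,1) = 22. Total = 11132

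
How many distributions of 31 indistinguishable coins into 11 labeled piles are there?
C(31+11-1, 11-1) = C(41, 10) = 1121099408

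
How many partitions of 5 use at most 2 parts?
By conjugation, equals partitions of 5 into parts ≤ 2. Let r_j(i) = number of partitions of i into parts ≤ j, for i = 0..5. r_1(i) = 1 for all i; r_j(i) = r_{j-1}(i) + r_j(i-j). Rows j = 2..2: ≤2: 1 1 2 2 3 3. r_2(5) = 3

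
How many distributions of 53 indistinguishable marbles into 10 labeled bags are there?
C(53+10-1, 10-1) = C(62, 9) = 20286591270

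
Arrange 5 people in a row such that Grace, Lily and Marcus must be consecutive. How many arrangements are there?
Treat the 3 as one block: (5-3+1)! × 3! = 6 × 6 = 36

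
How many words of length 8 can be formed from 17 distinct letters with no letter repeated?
P(17,8) = 17!/(17-8)! = 980179200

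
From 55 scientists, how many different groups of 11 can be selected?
C(55,11) = 55!/(11!×44!) = 119653565850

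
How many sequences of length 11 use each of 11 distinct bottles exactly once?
11! = 39916800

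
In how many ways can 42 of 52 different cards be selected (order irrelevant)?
C(52,42) = 52!/(42!×10!) = 15820024220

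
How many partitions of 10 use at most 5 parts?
By conjugation, equals partitions of 10 into parts ≤ 5. Let r_j(i) = number of partitions of i into parts ≤ j, for i = 0..10. r_1(i) = 1 for all i; r_j(i) = r_{j-1}(i) + r_j(i-j). Rows j = 2..5: ≤2: 1 1 2 2 3 3 4 4 5 5 6; ≤3: 1 1 2 3 4 5 7 8 10 12 14; ≤4: 1 1 2 3 5 6 9 11 15 18 23; ≤5: 1 1 2 3 5 7 10 13 18 23 30. r_5(10) = 30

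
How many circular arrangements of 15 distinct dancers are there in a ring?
Circular: fix one position, arrange the rest. (15-1)! = 87178291200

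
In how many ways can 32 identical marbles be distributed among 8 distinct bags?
C(32+8-1, 8-1) = C(39, 7) = 15380937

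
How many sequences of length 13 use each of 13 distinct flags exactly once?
13! = 6227020800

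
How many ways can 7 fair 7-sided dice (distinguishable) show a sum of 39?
Coefficient of x^39 in (x + x² + ... + x^7)^7. By inclusion-exclusion on dice exceeding 7: Σ_j (-1)^j C(7,j)·C(39-1-7j, 6) = C(7,0)·C(38,6) - C(7,1)·C(31,6) + C(7,2)·C(24,6) - C(7,3)·C(17,6) + C(7,4)·C(10,6) = 1·2760681 - 7·736281 + 21·134596 - 35·12376 + 35·210 = 7420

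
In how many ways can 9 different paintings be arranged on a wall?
9! = 362880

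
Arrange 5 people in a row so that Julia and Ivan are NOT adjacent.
Total - adjacent = 5! - (5-1)!×2 = 120 - 48 = 72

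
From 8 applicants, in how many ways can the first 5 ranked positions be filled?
P(8,5) = 8!/(8-5)! = 6720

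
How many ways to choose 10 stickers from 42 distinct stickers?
C(42,10) = 42!/(10!×32!) = 1471442973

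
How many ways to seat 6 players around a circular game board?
Circular: fix one position, arrange the rest. (6-1)! = 120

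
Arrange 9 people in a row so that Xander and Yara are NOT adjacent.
Total - adjacent = 9! - (9-1)!×2 = 362880 - 80640 = 282240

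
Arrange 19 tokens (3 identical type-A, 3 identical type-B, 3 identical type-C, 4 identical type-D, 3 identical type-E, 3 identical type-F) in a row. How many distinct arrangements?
19! / (3! × 3! × 3! × 4! × 3! × 3!) = 651819168000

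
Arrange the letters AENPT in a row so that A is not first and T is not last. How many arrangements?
By inclusion-exclusion: 5! - 2×(5-1)! + (5-2)! = 120 - 48 + 6 = 78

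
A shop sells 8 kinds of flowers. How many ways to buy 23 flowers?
C(23+8-1, 8-1) = C(30, 7) = 2035800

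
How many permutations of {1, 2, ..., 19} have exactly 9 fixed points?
Choose the 9 fixed points C(19,9) = 92378, derange the rest: !10 = Σ_{j=0}^{10} (-1)^j·10!/j! = 3628800 - 3628800 + 1814400 - 604800 + 151200 - 30240 + 5040 - 720 + 90 - 10 + 1 = 1334961. Product = 92378 × 1334961 = 123321027258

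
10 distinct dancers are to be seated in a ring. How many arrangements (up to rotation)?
Circular: fix one position, arrange the rest. (10-1)! = 362880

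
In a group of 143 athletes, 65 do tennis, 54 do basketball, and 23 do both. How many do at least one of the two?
|A∪B| = |A| + |B| - |A∩B| = 65 + 54 - 23 = 96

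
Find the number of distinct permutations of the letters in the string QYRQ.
4! / (1! × 1! × 2!) = 12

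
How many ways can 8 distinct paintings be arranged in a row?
8! = 40320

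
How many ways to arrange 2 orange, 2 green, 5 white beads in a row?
9! / (2! × 2! × 5!) = 756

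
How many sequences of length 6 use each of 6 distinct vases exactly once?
6! = 720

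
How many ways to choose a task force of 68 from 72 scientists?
C(72,68) = 72!/(68!×4!) = 1028790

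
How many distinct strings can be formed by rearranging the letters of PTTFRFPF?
8! / (2! × 1! × 2! × 3!) = 1680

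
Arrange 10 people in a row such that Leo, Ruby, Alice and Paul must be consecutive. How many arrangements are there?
Treat the 4 as one block: (10-4+1)! × 4! = 5040 × 24 = 120960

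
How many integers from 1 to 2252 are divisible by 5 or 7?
⌊2252/5⌋ + ⌊2252/7⌋ - ⌊2252/35⌋ = 450 + 321 - 64 = 707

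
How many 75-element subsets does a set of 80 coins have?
C(80,75) = 80!/(75!×5!) = 24040016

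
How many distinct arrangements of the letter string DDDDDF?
6! / (5! × 1!) = 6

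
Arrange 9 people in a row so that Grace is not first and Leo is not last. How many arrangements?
By inclusion-exclusion: 9! - 2×(9-1)! + (9-2)! = 362880 - 80640 + 5040 = 287280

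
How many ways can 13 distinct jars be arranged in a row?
13! = 6227020800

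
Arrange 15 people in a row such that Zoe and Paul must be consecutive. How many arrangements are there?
Treat the 2 as one block: (15-2+1)! × 2! = 87178291200 × 2 = 174356582400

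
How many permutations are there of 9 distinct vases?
9! = 362880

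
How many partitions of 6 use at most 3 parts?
By conjugation, equals partitions of 6 into parts ≤ 3. Let r_j(i) = number of partitions of i into parts ≤ j, for i = 0..6. r_1(i) = 1 for all i; r_j(i) = r_{j-1}(i) + r_j(i-j). Rows j = 2..3: ≤2: 1 1 2 2 3 3 4; ≤3: 1 1 2 3 4 5 7. r_3(6) = 7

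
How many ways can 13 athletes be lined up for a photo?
13! = 6227020800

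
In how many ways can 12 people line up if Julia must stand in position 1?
Fix one position: (12-1)! = 39916800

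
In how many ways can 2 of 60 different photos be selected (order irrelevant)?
C(60,2) = 60!/(2!×58!) = 1770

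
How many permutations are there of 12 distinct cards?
12! = 479001600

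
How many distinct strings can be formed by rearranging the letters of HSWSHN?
6! / (2! × 2! × 1! × 1!) = 180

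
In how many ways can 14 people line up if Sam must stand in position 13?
Fix one position: (14-1)! = 6227020800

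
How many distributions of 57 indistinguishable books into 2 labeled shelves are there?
C(57+2-1, 2-1) = C(58, 1) = 58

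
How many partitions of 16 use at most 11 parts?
By conjugation, equals partitions of 16 into parts ≤ 11. Let r_j(i) = number of partitions of i into parts ≤ j, for i = 0..16. r_1(i) = 1 for all i; r_j(i) = r_{j-1}(i) + r_j(i-j). Rows j = 2..11: ≤2: 1 1 2 2 3 3 4 4 5 5 6 6 7 7 8 8 9; ≤3: 1 1 2 3 4 5 7 8 10 12 14 16 19 21 24 27 30; ≤4: 1 1 2 3 5 6 9 11 15 18 23 27 34 39 47 54 64; ≤5: 1 1 2 3 5 7 10 13 18 23 30 37 47 57 70 84 101; ≤6: 1 1 2 3 5 7 11 14 20 26 35 44 58 71 90 110 136; ≤7: 1 1 2 3 5 7 11 15 21 28 38 49 65 82 105 131 164; ≤8: 1 1 2 3 5 7 11 15 22 29 40 52 70 89 116 146 186; ≤9: 1 1 2 3 5 7 11 15 22 30 41 54 73 94 123 157 201; ≤10: 1 1 2 3 5 7 11 15 22 30 42 55 75 97 128 164 212; ≤11: 1 1 2 3 5 7 11 15 22 30 42 56 76 99 131 169 219. r_11(16) = 219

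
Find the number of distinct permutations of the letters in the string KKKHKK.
6! / (5! × 1!) = 6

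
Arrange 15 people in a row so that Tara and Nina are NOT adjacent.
Total - adjacent = 15! - (15-1)!×2 = 1307674368000 - 174356582400 = 1133317785600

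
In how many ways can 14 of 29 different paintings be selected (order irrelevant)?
C(29,14) = 29!/(14!×15!) = 77558760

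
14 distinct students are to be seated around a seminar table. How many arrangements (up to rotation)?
Circular: fix one position, arrange the rest. (14-1)! = 6227020800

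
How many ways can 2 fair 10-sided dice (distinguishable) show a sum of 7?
Coefficient of x^7 in (x + x² + ... + x^10)^2. By inclusion-exclusion on dice exceeding 10: Σ_j (-1)^j C(2,j)·C(7-1-10j, 1) = C(2,0)·C(6,1) = 1·6 = 6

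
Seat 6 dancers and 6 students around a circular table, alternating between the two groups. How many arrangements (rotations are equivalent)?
Fix one of the dancers: (6-1)! ways for the remaining dancers, × 6! ways for the students = 120 × 720 = 86400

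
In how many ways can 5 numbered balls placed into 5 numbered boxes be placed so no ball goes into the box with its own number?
!5 = Σ_{j=0}^{5} (-1)^j·5!/j! = 120 - 120 + 60 - 20 + 5 - 1 = 44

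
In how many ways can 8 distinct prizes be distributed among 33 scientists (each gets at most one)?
P(33,8) = 33!/(33-8)! = 559809169920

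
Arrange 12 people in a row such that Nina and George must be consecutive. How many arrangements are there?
Treat the 2 as one block: (12-2+1)! × 2! = 39916800 × 2 = 79833600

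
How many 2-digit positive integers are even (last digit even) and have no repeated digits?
Last∈{0,2,4,6,8}. Last=0: 9. Last nonzero: 4×8×P(8,0) = 32. Total = 41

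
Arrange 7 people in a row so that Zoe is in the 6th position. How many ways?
Fix one position: (7-1)! = 720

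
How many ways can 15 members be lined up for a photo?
15! = 1307674368000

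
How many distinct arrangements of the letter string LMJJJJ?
6! / (1! × 1! × 4!) = 30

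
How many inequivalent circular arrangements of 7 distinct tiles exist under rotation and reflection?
(7-1)!/2 = 720/2 = 360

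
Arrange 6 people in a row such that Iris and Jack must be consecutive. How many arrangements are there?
Treat the 2 as one block: (6-2+1)! × 2! = 120 × 2 = 240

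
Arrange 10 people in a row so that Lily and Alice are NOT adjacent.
Total - adjacent = 10! - (10-1)!×2 = 3628800 - 725760 = 2903040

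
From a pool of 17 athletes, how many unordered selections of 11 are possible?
C(17,11) = 17!/(11!×6!) = 12376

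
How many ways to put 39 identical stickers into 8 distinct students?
C(39+8-1, 8-1) = C(46, 7) = 53524680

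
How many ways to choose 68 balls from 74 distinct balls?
C(74,68) = 74!/(68!×6!) = 185250786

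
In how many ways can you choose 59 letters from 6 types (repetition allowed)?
C(59+6-1, 6-1) = C(64, 5) = 7624512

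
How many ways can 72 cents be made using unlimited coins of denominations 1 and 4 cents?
Coefficient of x^72 in 1/(1-x^1) · 1/(1-x^4). Use j coins of 4 for j = 0..⌊72/4⌋ = 18, the rest in 1s: 18 + 1 = 19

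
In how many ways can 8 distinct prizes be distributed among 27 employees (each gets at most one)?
P(27,8) = 27!/(27-8)! = 89513424000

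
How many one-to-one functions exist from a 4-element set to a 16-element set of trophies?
P(16,4) = 16!/(16-4)! = 43680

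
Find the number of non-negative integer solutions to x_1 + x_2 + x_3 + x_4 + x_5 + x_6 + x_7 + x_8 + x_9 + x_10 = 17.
C(17+10-1, 10-1) = C(26, 9) = 3124550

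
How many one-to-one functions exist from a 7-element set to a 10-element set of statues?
P(10,7) = 10!/(10-7)! = 604800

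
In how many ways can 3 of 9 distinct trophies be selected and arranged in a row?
P(9,3) = 9!/(9-3)! = 504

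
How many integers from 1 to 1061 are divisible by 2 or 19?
⌊1061/2⌋ + ⌊1061/19⌋ - ⌊1061/38⌋ = 530 + 55 - 27 = 558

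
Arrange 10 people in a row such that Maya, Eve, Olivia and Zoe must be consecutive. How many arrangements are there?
Treat the 4 as one block: (10-4+1)! × 4! = 5040 × 24 = 120960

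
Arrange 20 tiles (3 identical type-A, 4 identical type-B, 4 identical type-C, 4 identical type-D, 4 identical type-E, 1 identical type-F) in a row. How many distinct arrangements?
20! / (3! × 4! × 4! × 4! × 4! × 1!) = 1222160940000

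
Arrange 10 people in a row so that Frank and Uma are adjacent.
Treat as block: (10-1)! × 2! = 362880 × 2 = 725760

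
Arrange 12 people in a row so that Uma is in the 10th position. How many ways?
Fix one position: (12-1)! = 39916800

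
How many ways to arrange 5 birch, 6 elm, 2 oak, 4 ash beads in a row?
17! / (5! × 6! × 2! × 4!) = 85765680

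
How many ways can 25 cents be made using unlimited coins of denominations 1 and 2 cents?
Coefficient of x^25 in 1/(1-x^1) · 1/(1-x^2). Use j coins of 2 for j = 0..⌊25/2⌋ = 12, the rest in 1s: 12 + 1 = 13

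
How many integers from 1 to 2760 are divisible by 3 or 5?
⌊2760/3⌋ + ⌊2760/5⌋ - ⌊2760/15⌋ = 920 + 552 - 184 = 1288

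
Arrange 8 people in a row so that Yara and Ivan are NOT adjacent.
Total - adjacent = 8! - (8-1)!×2 = 40320 - 10080 = 30240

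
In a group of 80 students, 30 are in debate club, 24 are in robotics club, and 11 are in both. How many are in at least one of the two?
|A∪B| = |A| + |B| - |A∩B| = 30 + 24 - 11 = 43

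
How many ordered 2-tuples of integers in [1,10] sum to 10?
Coefficient of x^10 in (x + x² + ... + x^10)^2. By inclusion-exclusion on dice exceeding 10: Σ_j (-1)^j C(2,j)·C(10-1-10j, 1) = C(2,0)·C(9,1) = 1·9 = 9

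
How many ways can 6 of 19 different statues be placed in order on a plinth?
P(19,6) = 19!/(19-6)! = 19535040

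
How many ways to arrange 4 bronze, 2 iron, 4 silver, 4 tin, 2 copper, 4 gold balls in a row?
20! / (4! × 2! × 4! × 4! × 2! × 4!) = 1833241410000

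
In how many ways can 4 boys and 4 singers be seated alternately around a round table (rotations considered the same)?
Fix one of the boys: (4-1)! ways for the remaining boys, × 4! ways for the singers = 6 × 24 = 144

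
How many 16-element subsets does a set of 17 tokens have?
C(17,16) = 17!/(16!×1!) = 17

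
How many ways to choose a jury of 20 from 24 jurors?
C(24,20) = 24!/(20!×4!) = 10626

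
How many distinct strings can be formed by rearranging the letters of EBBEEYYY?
8! / (2! × 3! × 3!) = 560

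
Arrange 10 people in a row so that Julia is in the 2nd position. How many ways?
Fix one position: (10-1)! = 362880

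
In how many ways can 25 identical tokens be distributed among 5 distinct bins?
C(25+5-1, 5-1) = C(29, 4) = 23751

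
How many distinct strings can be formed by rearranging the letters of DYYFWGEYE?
9! / (1! × 3! × 2! × 1! × 1! × 1!) = 30240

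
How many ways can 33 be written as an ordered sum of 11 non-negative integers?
C(33+11-1, 11-1) = C(43, 10) = 1917334783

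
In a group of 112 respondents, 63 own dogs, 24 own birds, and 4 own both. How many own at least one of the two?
|A∪B| = |A| + |B| - |A∩B| = 63 + 24 - 4 = 83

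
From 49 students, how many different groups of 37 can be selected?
C(49,37) = 49!/(37!×12!) = 92263734836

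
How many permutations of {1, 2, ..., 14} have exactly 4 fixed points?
Choose the 4 fixed points C(14,4) = 1001, derange the rest: !10 = Σ_{j=0}^{10} (-1)^j·10!/j! = 3628800 - 3628800 + 1814400 - 604800 + 151200 - 30240 + 5040 - 720 + 90 - 10 + 1 = 1334961. Product = 1001 × 1334961 = 1336295961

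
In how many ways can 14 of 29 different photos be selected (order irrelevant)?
C(29,14) = 29!/(14!×15!) = 77558760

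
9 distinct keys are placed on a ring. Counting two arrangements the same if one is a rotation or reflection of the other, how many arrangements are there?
(9-1)!/2 = 40320/2 = 20160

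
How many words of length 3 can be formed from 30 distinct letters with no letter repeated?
P(30,3) = 30!/(30-3)! = 24360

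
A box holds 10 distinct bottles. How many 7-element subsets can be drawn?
C(10,7) = 10!/(7!×3!) = 120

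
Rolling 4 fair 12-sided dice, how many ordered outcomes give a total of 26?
Coefficient of x^26 in (x + x² + ... + x^12)^4. By inclusion-exclusion on dice exceeding 12: Σ_j (-1)^j C(4,j)·C(26-1-12j, 3) = C(4,0)·C(25,3) - C(4,1)·C(13,3) = 1·2300 - 4·286 = 1156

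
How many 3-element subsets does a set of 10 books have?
C(10,3) = 10!/(3!×7!) = 120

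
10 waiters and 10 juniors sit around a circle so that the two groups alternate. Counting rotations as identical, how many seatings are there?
Fix one of the waiters: (10-1)! ways for the remaining waiters, × 10! ways for the juniors = 362880 × 3628800 = 1316818944000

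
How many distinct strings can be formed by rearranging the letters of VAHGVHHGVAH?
11! / (3! × 4! × 2! × 2!) = 69300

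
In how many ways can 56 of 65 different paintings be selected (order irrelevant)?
C(65,56) = 65!/(56!×9!) = 31966749880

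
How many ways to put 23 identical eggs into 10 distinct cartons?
C(23+10-1, 10-1) = C(32, 9) = 28048800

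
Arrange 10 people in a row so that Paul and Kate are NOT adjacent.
Total - adjacent = 10! - (10-1)!×2 = 3628800 - 725760 = 2903040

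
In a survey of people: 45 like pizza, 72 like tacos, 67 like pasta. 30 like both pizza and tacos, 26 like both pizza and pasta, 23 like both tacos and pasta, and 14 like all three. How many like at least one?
|A∪B∪C| = 45+72+67-30-26-23+14 = 119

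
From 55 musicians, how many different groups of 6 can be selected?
C(55,6) = 55!/(6!×49!) = 28989675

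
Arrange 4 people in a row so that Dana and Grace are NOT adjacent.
Total - adjacent = 4! - (4-1)!×2 = 24 - 12 = 12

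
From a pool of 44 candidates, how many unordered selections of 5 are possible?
C(44,5) = 44!/(5!×39!) = 1086008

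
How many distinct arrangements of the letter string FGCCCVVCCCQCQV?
14! / (1! × 1! × 3! × 2! × 7!) = 1441440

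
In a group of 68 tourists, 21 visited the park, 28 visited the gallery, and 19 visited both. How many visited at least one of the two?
|A∪B| = |A| + |B| - |A∩B| = 21 + 28 - 19 = 30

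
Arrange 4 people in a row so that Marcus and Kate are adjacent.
Treat as block: (4-1)! × 2! = 6 × 2 = 12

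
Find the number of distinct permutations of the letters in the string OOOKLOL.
7! / (1! × 4! × 2!) = 105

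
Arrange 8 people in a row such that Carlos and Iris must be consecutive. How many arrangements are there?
Treat the 2 as one block: (8-2+1)! × 2! = 5040 × 2 = 10080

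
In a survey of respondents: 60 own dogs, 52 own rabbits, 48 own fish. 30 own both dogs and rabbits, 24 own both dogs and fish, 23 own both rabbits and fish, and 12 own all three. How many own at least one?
|A∪B∪C| = 60+52+48-30-24-23+12 = 95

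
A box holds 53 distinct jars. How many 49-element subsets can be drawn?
C(53,49) = 53!/(49!×4!) = 292825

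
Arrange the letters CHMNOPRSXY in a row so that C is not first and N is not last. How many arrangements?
By inclusion-exclusion: 10! - 2×(10-1)! + (10-2)! = 3628800 - 725760 + 40320 = 2943360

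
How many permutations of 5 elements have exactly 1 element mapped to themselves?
Choose the 1 fixed point C(5,1) = 5, derange the rest: !4 = Σ_{j=0}^{4} (-1)^j·4!/j! = 24 - 24 + 12 - 4 + 1 = 9. Product = 5 × 9 = 45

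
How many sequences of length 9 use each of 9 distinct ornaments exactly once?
9! = 362880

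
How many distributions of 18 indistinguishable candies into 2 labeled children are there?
C(18+2-1, 2-1) = C(19, 1) = 19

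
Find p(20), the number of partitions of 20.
Pentagonal recurrence p(n) = p(n-1) + p(n-2) - p(n-5) - p(n-7) + p(n-12) + p(n-15) - ... gives p(0..19) = 1, 1, 2, 3, 5, 7, 11, 15, 22, 30, 42, 56, 77, 101, 135, 176, 231, 297, 385, 490. p(20) = p(19) + p(18) - p(15) - p(13) + p(8) + p(5) = 490 + 385 - 176 - 101 + 22 + 7 = 627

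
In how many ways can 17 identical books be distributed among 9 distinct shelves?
C(17+9-1, 9-1) = C(25, 8) = 1081575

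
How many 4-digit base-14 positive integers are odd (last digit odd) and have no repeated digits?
Last∈{1,3,5,7,9,11,13}. Last=0: 0. Last nonzero: 7×12×P(12,2) = 11088. Total = 11088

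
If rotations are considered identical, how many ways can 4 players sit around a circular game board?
Circular: fix one position, arrange the rest. (4-1)! = 6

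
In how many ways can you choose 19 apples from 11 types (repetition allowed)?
C(19+11-1, 11-1) = C(29, 10) = 20030010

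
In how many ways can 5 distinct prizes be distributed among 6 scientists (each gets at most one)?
P(6,5) = 6!/(6-5)! = 720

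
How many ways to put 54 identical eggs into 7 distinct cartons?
C(54+7-1, 7-1) = C(60, 6) = 50063860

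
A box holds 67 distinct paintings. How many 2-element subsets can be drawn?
C(67,2) = 67!/(2!×65!) = 2211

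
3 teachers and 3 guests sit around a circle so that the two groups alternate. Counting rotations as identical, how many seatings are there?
Fix one of the teachers: (3-1)! ways for the remaining teachers, × 3! ways for the guests = 2 × 6 = 12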